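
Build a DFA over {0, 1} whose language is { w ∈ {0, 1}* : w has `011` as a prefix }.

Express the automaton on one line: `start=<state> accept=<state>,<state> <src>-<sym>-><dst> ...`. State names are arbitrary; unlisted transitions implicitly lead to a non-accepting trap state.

start=q0 accept=q3 q0-0->q1 q0-1->q4 q1-0->q4 q1-1->q2 q2-0->q4 q2-1->q3 q3-0->q3 q3-1->q3 q4-0->q4 q4-1->q4

Walk along `011` while the input agrees: from q0 take `0` to q1, and so on. Any deviation drops to the rejecting sink q4. Once q3 is reached the prefix is confirmed and every continuation is accepted.
5 states suffice.
        0   1  
>  q0   q1  q4 
   q1   q4  q2 
   q2   q4  q3 
 * q3   q3  q3 
   q4   q4  q4 
(> = start, * = accepting)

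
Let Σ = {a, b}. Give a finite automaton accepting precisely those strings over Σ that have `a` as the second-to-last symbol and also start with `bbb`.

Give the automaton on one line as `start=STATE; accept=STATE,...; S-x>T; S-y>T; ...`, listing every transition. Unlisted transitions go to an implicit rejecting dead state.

start=q0; accept=q6,q7; q0-a>q1; q0-b>q2; q1-a>q1; q1-b>q1; q2-a>q1; q2-b>q3; q3-a>q1; q3-b>q4; q4-a>q5; q4-b>q4; q5-a>q6; q5-b>q7; q6-a>q6; q6-b>q7; q7-a>q5; q7-b>q4

Build one automaton per condition and run them in lockstep. The first has 7 states tracking the last 2 symbols read; the second has 5 states tracking whether the input so far still matches the prefix `bbb`. A product state is a pair (one from each), accepting exactly when both do. After merging equivalent states the machine shrinks.
8 states suffice.
        a   b  
>  q0   q1  q2 
   q1   q1  q1 
   q2   q1  q3 
   q3   q1  q4 
   q4   q5  q4 
   q5   q6  q7 
 * q6   q6  q7 
 * q7   q5  q4 
(> = start, * = accepting)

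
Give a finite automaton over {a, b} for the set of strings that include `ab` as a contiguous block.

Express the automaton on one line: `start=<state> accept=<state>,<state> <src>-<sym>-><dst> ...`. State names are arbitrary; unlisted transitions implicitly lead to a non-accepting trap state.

States S0..S1 record the length of the longest prefix of `ab` that matches the current input suffix. Reaching S2 means `ab` has been seen, and we stay there forever. Accept from S2.
        a   b  
>  S0   S1  S0 
   S1   S1  S2 
 * S2   S2  S2 
(> = start, * = accepting)

start=S0 accept=S2 S0-a->S1 S0-b->S0 S1-a->S1 S1-b->S2 S2-a->S2 S2-b->S2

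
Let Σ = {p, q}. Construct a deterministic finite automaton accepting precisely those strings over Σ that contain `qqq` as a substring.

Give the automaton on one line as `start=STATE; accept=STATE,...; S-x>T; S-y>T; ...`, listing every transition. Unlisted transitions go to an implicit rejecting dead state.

States S0..S2 record the length of the longest prefix of `qqq` that matches the current input suffix. Reaching S3 means `qqq` has been seen, and we stay there forever. Accept from S3.
        p   q  
>  S0   S0  S1 
   S1   S0  S2 
   S2   S0  S3 
 * S3   S3  S3 
(> = start, * = accepting)

start=S0; accept=S3; S0-p>S0; S0-q>S1; S1-p>S0; S1-q>S2; S2-p>S0; S2-q>S3; S3-p>S3; S3-q>S3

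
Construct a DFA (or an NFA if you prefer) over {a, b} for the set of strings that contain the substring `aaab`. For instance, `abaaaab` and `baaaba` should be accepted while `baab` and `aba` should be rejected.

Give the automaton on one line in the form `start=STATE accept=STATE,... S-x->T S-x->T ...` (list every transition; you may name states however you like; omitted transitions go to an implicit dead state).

start=q0 accept=q4 q0-a->q1 q0-b->q0 q1-a->q2 q1-b->q0 q2-a->q3 q2-b->q0 q3-a->q3 q3-b->q4 q4-a->q4 q4-b->q4

States q0..q3 record the length of the longest prefix of `aaab` that matches the current input suffix. Reaching q4 means `aaab` has been seen, and we stay there forever. Accept from q4.
With 5 states:
        a   b  
>  q0   q1  q0 
   q1   q2  q0 
   q2   q3  q0 
   q3   q3  q4 
 * q4   q4  q4 
(> = start, * = accepting)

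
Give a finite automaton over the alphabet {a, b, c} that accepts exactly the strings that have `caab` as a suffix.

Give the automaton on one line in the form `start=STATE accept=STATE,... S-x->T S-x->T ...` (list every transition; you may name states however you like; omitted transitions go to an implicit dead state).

start=q0 accept=q4 q0-a->q0 q0-b->q0 q0-c->q1 q1-a->q2 q1-b->q0 q1-c->q1 q2-a->q3 q2-b->q0 q2-c->q1 q3-a->q0 q3-b->q4 q3-c->q1 q4-a->q0 q4-b->q0 q4-c->q1

Remember how much of `caab` the current input suffix matches. State q0 means no match yet; q1 means the last symbol is `c`; q2 means the last 2 symbols are `ca`; q3 means the last 3 symbols are `caa`; q4 means the last 4 symbols are `caab`. Only q4 accepts. On a mismatch, fall back to the longest proper suffix that is still a prefix of `caab`.
A 5-state machine:
        a   b   c  
>  q0   q0  q0  q1 
   q1   q2  q0  q1 
   q2   q3  q0  q1 
   q3   q0  q4  q1 
 * q4   q0  q0  q1 
(> = start, * = accepting)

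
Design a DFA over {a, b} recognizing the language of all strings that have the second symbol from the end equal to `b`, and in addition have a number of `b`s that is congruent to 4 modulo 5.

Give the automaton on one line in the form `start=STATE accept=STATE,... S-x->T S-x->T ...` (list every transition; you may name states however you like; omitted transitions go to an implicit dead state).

Build one automaton per condition and run them in lockstep. The first has 7 states tracking the last 2 symbols read; the second has 5 states tracking the count of `b`s modulo 5. A product state is a pair (one from each), accepting exactly when both do.
A 23-state machine:
          a    b  
>  q0     q1   q2 
   q1     q3   q4 
   q2     q5   q6 
   q3     q3   q4 
   q4     q5   q6 
   q5     q7   q8 
   q6     q9  q10 
   q7     q7   q8 
   q8     q9  q10 
   q9    q11  q12 
   q10   q13  q14 
   q11   q11  q12 
   q12   q13  q14 
   q13   q15  q16 
 * q14   q17  q18 
   q15   q15  q16 
   q16   q17  q18 
 * q17   q19  q20 
   q18   q21  q22 
   q19   q19  q20 
   q20   q21  q22 
   q21    q3   q4 
   q22    q5   q6 
(> = start, * = accepting)

start=q0 accept=q14,q17 q0-a->q1 q0-b->q2 q1-a->q3 q1-b->q4 q2-a->q5 q2-b->q6 q3-a->q3 q3-b->q4 q4-a->q5 q4-b->q6 q5-a->q7 q5-b->q8 q6-a->q9 q6-b->q10 q7-a->q7 q7-b->q8 q8-a->q9 q8-b->q10 q9-a->q11 q9-b->q12 q10-a->q13 q10-b->q14 q11-a->q11 q11-b->q12 q12-a->q13 q12-b->q14 q13-a->q15 q13-b->q16 q14-a->q17 q14-b->q18 q15-a->q15 q15-b->q16 q16-a->q17 q16-b->q18 q17-a->q19 q17-b->q20 q18-a->q21 q18-b->q22 q19-a->q19 q19-b->q20 q20-a->q21 q20-b->q22 q21-a->q3 q21-b->q4 q22-a->q5 q22-b->q6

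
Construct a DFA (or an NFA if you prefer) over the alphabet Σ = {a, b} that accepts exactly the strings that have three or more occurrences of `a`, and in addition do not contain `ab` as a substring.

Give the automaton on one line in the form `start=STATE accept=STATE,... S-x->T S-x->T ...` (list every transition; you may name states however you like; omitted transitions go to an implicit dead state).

Build one automaton per condition and run them in lockstep. One (5 states) tracks the count of `a`s, saturating at 4; the other (3 states) tracks partial matches of the forbidden pattern `ab`. Each combined state is a pair, one component from each; accept when both components accept.
        a   b  
>  q0   q1  q0 
   q1   q2  q3 
   q2   q4  q5 
   q3   q5  q3 
 * q4   q6  q7 
   q5   q7  q5 
 * q6   q6  q8 
   q7   q8  q7 
   q8   q8  q8 
(> = start, * = accepting)

start=q0 accept=q4,q6 q0-a->q1 q0-b->q0 q1-a->q2 q1-b->q3 q2-a->q4 q2-b->q5 q3-a->q5 q3-b->q3 q4-a->q6 q4-b->q7 q5-a->q7 q5-b->q5 q6-a->q6 q6-b->q8 q7-a->q8 q7-b->q7 q8-a->q8 q8-b->q8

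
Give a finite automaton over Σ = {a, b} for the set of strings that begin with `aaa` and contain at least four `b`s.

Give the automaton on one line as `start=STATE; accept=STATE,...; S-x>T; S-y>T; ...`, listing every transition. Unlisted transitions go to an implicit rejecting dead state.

Handle the two conditions separately and then intersect. The first has 5 states tracking whether the input so far still matches the prefix `aaa`; the second has 6 states tracking the count of `b`s, saturating at 5. A product state is a pair (one from each), accepting exactly when both do. After merging equivalent states the machine shrinks.
9 states suffice.
        a   b  
>  q0   q1  q2 
   q1   q3  q2 
   q2   q2  q2 
   q3   q4  q2 
   q4   q4  q5 
   q5   q5  q6 
   q6   q6  q7 
   q7   q7  q8 
 * q8   q8  q8 
(> = start, * = accepting)

start=q0; accept=q8; q0-a>q1; q0-b>q2; q1-a>q3; q1-b>q2; q2-a>q2; q2-b>q2; q3-a>q4; q3-b>q2; q4-a>q4; q4-b>q5; q5-a>q5; q5-b>q6; q6-a>q6; q6-b>q7; q7-a>q7; q7-b>q8; q8-a>q8; q8-b>q8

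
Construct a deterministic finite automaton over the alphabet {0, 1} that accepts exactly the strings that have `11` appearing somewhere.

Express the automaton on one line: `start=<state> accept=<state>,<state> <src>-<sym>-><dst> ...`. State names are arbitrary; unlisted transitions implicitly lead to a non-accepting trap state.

start=q0 accept=q2 q0-0->q0 q0-1->q1 q1-0->q0 q1-1->q2 q2-0->q2 q2-1->q2

Track how much of `11` has been matched so far: state q0 is no progress, q2 is the absorbing accept state reached once `11` has occurred. Intermediate states record partial matches; on a mismatch, fall back to the longest reusable overlap.
A 3-state machine:
        0   1  
>  q0   q0  q1 
   q1   q0  q2 
 * q2   q2  q2 
(> = start, * = accepting)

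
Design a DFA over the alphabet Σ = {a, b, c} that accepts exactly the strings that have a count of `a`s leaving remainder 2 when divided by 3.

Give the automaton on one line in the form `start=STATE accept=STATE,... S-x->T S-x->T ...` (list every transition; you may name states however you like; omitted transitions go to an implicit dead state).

Keep the running count of `a`s modulo 3: each `a` advances along the cycle s0 → s1 → s2 → s0 while other symbols loop. Accept at s2.
With 3 states:
        a   b   c  
>  s0   s1  s0  s0 
   s1   s2  s1  s1 
 * s2   s0  s2  s2 
(> = start, * = accepting)

start=s0 accept=s2 s0-a->s1 s0-b->s0 s0-c->s0 s1-a->s2 s1-b->s1 s1-c->s1 s2-a->s0 s2-b->s2 s2-c->s2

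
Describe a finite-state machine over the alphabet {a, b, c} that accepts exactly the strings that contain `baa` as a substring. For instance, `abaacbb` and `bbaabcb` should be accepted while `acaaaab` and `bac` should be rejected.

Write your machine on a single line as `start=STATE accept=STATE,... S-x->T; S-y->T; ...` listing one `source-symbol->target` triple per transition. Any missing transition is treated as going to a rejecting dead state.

States q0..q2 record the length of the longest prefix of `baa` that matches the current input suffix. Reaching q3 means `baa` has been seen, and we stay there forever. Accept from q3.
With 4 states:
        a   b   c  
>  q0   q0  q1  q0 
   q1   q2  q1  q0 
   q2   q3  q1  q0 
 * q3   q3  q3  q3 
(> = start, * = accepting)

start=q0; accept=q3; q0-a->q0; q0-b->q1; q0-c->q0; q1-a->q2; q1-b->q1; q1-c->q0; q2-a->q3; q2-b->q1; q2-c->q0; q3-a->q3; q3-b->q3; q3-c->q3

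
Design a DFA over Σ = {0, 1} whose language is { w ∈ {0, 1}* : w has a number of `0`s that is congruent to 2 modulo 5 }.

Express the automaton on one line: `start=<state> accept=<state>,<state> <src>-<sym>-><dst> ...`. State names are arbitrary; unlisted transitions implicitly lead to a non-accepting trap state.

start=q0 accept=q2 q0-0->q1 q0-1->q0 q1-0->q2 q1-1->q1 q2-0->q3 q2-1->q2 q3-0->q4 q3-1->q3 q4-0->q0 q4-1->q4

Keep the running count of `0`s modulo 5: each `0` advances along the cycle q0 → q1 → q2 → q3 → q4 → q0 while other symbols loop. Accept at q2.
A 5-state machine:
        0   1  
>  q0   q1  q0 
   q1   q2  q1 
 * q2   q3  q2 
   q3   q4  q3 
   q4   q0  q4 
(> = start, * = accepting)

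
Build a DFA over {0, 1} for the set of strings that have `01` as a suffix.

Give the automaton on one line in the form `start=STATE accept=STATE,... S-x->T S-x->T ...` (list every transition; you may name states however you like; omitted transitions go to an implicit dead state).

start=s0 accept=s2 s0-0->s1 s0-1->s0 s1-0->s1 s1-1->s2 s2-0->s1 s2-1->s0

Let each state record the length of the longest suffix of the input read so far that is also a prefix of `01`. s1 means the last symbol is `0`; s2 means the last 2 symbols are `01`. Accept only at s2, where the string currently ends in `01`.
A 3-state machine:
        0   1  
>  s0   s1  s0 
   s1   s1  s2 
 * s2   s1  s0 
(> = start, * = accepting)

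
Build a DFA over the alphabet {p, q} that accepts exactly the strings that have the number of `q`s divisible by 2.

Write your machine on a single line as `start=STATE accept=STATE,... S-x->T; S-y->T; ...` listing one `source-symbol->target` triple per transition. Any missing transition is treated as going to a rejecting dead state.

start=S0; accept=S0; S0-p->S0; S0-q->S1; S1-p->S1; S1-q->S0

The only thing that matters is how many `q`s have appeared, reduced mod 2. Use one state per residue: S0 for 0, …, S1 for 1. Reading `q` moves to the next residue; anything else stays put. S0 is accepting.
2 states suffice.
        p   q  
>* S0   S0  S1 
   S1   S1  S0 
(> = start, * = accepting)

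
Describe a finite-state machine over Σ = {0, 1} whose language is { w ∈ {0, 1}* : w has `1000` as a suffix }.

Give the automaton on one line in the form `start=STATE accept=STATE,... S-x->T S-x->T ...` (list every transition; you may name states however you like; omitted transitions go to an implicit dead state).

Let each state record the length of the longest suffix of the input read so far that is also a prefix of `1000`. S1 means the last symbol is `1`; S2 means the last 2 symbols are `10`; S3 means the last 3 symbols are `100`; S4 means the last 4 symbols are `1000`. Accept only at S4, where the string currently ends in `1000`.
A 5-state machine:
        0   1  
>  S0   S0  S1 
   S1   S2  S1 
   S2   S3  S1 
   S3   S4  S1 
 * S4   S0  S1 
(> = start, * = accepting)

start=S0 accept=S4 S0-0->S0 S0-1->S1 S1-0->S2 S1-1->S1 S2-0->S3 S2-1->S1 S3-0->S4 S3-1->S1 S4-0->S0 S4-1->S1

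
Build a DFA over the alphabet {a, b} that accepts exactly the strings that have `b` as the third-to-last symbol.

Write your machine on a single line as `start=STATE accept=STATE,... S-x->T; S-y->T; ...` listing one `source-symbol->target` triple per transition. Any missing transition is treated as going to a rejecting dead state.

A DFA must remember the last 3 symbols (since which symbol is third-to-last isn't known until the input ends). Use one state per possible window of the last ≤3 symbols; accept from those whose window starts with `b`.
With 15 states:
          a    b  
>  s0     s1   s2 
   s1     s3   s4 
   s2     s5   s6 
   s3     s7   s8 
   s4     s9  s10 
   s5    s11  s12 
   s6    s13  s14 
   s7     s7   s8 
   s8     s9  s10 
   s9    s11  s12 
   s10   s13  s14 
 * s11    s7   s8 
 * s12    s9  s10 
 * s13   s11  s12 
 * s14   s13  s14 
(> = start, * = accepting)

start=s0; accept=s11,s12,s13,s14; s0-a->s1; s0-b->s2; s1-a->s3; s1-b->s4; s2-a->s5; s2-b->s6; s3-a->s7; s3-b->s8; s4-a->s9; s4-b->s10; s5-a->s11; s5-b->s12; s6-a->s13; s6-b->s14; s7-a->s7; s7-b->s8; s8-a->s9; s8-b->s10; s9-a->s11; s9-b->s12; s10-a->s13; s10-b->s14; s11-a->s7; s11-b->s8; s12-a->s9; s12-b->s10; s13-a->s11; s13-b->s12; s14-a->s13; s14-b->s14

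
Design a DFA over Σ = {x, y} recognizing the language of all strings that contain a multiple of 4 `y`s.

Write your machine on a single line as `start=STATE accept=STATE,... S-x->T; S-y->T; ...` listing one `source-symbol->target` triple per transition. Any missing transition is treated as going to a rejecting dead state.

The only thing that matters is how many `y`s have appeared, reduced mod 4. Use one state per residue: q0 for 0, …, q3 for 3. Reading `y` moves to the next residue; anything else stays put. q0 is accepting.
        x   y  
>* q0   q0  q1 
   q1   q1  q2 
   q2   q2  q3 
   q3   q3  q0 
(> = start, * = accepting)

start=q0; accept=q0; q0-x->q0; q0-y->q1; q1-x->q1; q1-y->q2; q2-x->q2; q2-y->q3; q3-x->q3; q3-y->q0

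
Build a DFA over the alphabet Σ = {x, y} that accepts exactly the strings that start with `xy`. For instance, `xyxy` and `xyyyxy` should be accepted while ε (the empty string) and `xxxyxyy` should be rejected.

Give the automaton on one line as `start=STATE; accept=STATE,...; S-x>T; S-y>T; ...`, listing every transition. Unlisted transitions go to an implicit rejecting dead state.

Walk along `xy` while the input agrees: from s0 take `x` to s1, and so on. Any deviation drops to the rejecting sink s3. Once s2 is reached the prefix is confirmed and every continuation is accepted.
4 states suffice.
        x   y  
>  s0   s1  s3 
   s1   s3  s2 
 * s2   s2  s2 
   s3   s3  s3 
(> = start, * = accepting)

start=s0; accept=s2; s0-x>s1; s0-y>s3; s1-x>s3; s1-y>s2; s2-x>s2; s2-y>s2; s3-x>s3; s3-y>s3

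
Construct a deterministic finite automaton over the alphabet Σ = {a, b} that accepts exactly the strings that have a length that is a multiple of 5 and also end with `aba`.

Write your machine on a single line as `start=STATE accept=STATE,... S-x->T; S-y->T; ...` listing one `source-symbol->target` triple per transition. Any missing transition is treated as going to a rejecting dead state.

Handle the two conditions separately and then intersect. One (5 states) tracks the input length modulo 5; the other (4 states) tracks how much of the suffix `aba` has currently been matched. Each combined state is a pair, one component from each; accept when both components accept. Minimizing collapses redundant product states.
        a   b  
>  S0   S1  S1 
   S1   S2  S2 
   S2   S3  S4 
   S3   S5  S6 
   S4   S5  S5 
   S5   S0  S0 
   S6   S7  S0 
 * S7   S1  S1 
(> = start, * = accepting)

start=S0; accept=S7; S0-a->S1; S0-b->S1; S1-a->S2; S1-b->S2; S2-a->S3; S2-b->S4; S3-a->S5; S3-b->S6; S4-a->S5; S4-b->S5; S5-a->S0; S5-b->S0; S6-a->S7; S6-b->S0; S7-a->S1; S7-b->S1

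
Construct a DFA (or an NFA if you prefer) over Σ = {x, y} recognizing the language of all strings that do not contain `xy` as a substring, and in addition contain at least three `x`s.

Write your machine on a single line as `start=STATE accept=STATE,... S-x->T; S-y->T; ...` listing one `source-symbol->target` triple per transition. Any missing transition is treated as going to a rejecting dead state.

start=q0; accept=q4; q0-x->q1; q0-y->q0; q1-x->q2; q1-y->q3; q2-x->q4; q2-y->q3; q3-x->q3; q3-y->q3; q4-x->q4; q4-y->q3

Run two small machines in parallel and take their product. One (3 states) tracks partial matches of the forbidden pattern `xy`; the other (5 states) tracks the count of `x`s, saturating at 4. Each combined state is a pair, one component from each; accept when both components accept. Minimizing collapses redundant product states.
With 5 states:
        x   y  
>  q0   q1  q0 
   q1   q2  q3 
   q2   q4  q3 
   q3   q3  q3 
 * q4   q4  q3 
(> = start, * = accepting)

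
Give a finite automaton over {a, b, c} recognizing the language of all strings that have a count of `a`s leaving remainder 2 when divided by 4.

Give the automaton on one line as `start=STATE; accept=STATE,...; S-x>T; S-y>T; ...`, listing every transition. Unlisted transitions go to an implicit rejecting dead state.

The only thing that matters is how many `a`s have appeared, reduced mod 4. Use one state per residue: q0 for 0, …, q3 for 3. Reading `a` moves to the next residue; anything else stays put. q2 is accepting.
With 4 states:
        a   b   c  
>  q0   q1  q0  q0 
   q1   q2  q1  q1 
 * q2   q3  q2  q2 
   q3   q0  q3  q3 
(> = start, * = accepting)

start=q0; accept=q2; q0-a>q1; q0-b>q0; q0-c>q0; q1-a>q2; q1-b>q1; q1-c>q1; q2-a>q3; q2-b>q2; q2-c>q2; q3-a>q0; q3-b>q3; q3-c>q3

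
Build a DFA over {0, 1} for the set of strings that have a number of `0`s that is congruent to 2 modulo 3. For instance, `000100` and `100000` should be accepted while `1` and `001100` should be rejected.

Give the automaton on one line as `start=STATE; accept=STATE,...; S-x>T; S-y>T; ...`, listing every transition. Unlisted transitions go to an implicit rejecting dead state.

Keep the running count of `0`s modulo 3: each `0` advances along the cycle q0 → q1 → q2 → q0 while other symbols loop. Accept at q2.
        0   1  
>  q0   q1  q0 
   q1   q2  q1 
 * q2   q0  q2 
(> = start, * = accepting)

start=q0; accept=q2; q0-0>q1; q0-1>q0; q1-0>q2; q1-1>q1; q2-0>q0; q2-1>q2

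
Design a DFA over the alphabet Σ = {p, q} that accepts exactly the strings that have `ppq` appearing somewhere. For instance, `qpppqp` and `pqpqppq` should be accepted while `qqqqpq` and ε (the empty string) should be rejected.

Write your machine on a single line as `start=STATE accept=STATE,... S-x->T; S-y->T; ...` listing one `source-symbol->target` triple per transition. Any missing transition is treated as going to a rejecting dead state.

States S0..S2 record the length of the longest prefix of `ppq` that matches the current input suffix. Reaching S3 means `ppq` has been seen, and we stay there forever. Accept from S3.
A 4-state machine:
        p   q  
>  S0   S1  S0 
   S1   S2  S0 
   S2   S2  S3 
 * S3   S3  S3 
(> = start, * = accepting)

start=S0; accept=S3; S0-p->S1; S0-q->S0; S1-p->S2; S1-q->S0; S2-p->S2; S2-q->S3; S3-p->S3; S3-q->S3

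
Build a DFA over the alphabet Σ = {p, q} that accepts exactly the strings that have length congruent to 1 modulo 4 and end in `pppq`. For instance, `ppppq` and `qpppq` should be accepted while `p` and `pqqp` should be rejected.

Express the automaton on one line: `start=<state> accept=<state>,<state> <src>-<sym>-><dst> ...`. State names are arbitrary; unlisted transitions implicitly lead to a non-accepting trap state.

Handle the two conditions separately and then intersect. One (4 states) tracks the input length modulo 4; the other (5 states) tracks how much of the suffix `pppq` has currently been matched. Each combined state is a pair, one component from each; accept when both components accept. After merging equivalent states the machine shrinks.
        p   q  
>  s0   s1  s1 
   s1   s2  s3 
   s2   s4  s5 
   s3   s5  s5 
   s4   s6  s0 
   s5   s0  s0 
   s6   s1  s7 
 * s7   s2  s3 
(> = start, * = accepting)

start=s0 accept=s7 s0-p->s1 s0-q->s1 s1-p->s2 s1-q->s3 s2-p->s4 s2-q->s5 s3-p->s5 s3-q->s5 s4-p->s6 s4-q->s0 s5-p->s0 s5-q->s0 s6-p->s1 s6-q->s7 s7-p->s2 s7-q->s3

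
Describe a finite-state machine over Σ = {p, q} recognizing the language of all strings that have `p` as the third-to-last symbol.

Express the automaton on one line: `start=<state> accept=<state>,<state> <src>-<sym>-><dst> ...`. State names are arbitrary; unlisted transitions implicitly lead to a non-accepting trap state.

Because acceptance depends on a position counted from the end, the machine has to buffer the most recent 3 symbols. Make each state the string of the last up-to-3 symbols read; on input `x` shift the window left and append `x`. Accept when the buffered window has length 3 and begins with `p`.
15 states suffice.
       p  q 
>  A   B  C 
   B   D  E 
   C   F  G 
   D   H  I 
   E   J  K 
   F   L  M 
   G   N  O 
 * H   H  I 
 * I   J  K 
 * J   L  M 
 * K   N  O 
   L   H  I 
   M   J  K 
   N   L  M 
   O   N  O 
(> = start, * = accepting)

start=A accept=H,I,J,K A-p->B A-q->C B-p->D B-q->E C-p->F C-q->G D-p->H D-q->I E-p->J E-q->K F-p->L F-q->M G-p->N G-q->O H-p->H H-q->I I-p->J I-q->K J-p->L J-q->M K-p->N K-q->O L-p->H L-q->I M-p->J M-q->K N-p->L N-q->M O-p->N O-q->O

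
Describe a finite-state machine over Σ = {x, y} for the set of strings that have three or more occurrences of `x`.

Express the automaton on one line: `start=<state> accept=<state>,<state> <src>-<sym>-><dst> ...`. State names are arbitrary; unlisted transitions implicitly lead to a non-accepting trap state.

Count `x`s, saturating at 4: states s0 through s3 mean 0 through 3 `x`s seen; s4 means more than 3. Each `x` increments (capped at s4); other symbols loop. Accept from {s3, s4}.
A 5-state machine:
        x   y  
>  s0   s1  s0 
   s1   s2  s1 
   s2   s3  s2 
 * s3   s4  s3 
 * s4   s4  s4 
(> = start, * = accepting)

start=s0 accept=s3,s4 s0-x->s1 s0-y->s0 s1-x->s2 s1-y->s1 s2-x->s3 s2-y->s2 s3-x->s4 s3-y->s3 s4-x->s4 s4-y->s4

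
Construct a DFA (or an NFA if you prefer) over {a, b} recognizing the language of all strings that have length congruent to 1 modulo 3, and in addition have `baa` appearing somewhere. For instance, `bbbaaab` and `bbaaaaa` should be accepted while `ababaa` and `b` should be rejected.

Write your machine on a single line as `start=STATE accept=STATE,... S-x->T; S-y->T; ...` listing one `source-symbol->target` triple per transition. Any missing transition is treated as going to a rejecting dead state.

Handle the two conditions separately and then intersect. The first has 3 states tracking the input length modulo 3; the second has 4 states tracking whether and how much of `baa` has been seen. A product state is a pair (one from each), accepting exactly when both do.
12 states suffice.
          a    b  
>  S0     S1   S2 
   S1     S3   S4 
   S2     S5   S4 
   S3     S0   S6 
   S4     S7   S6 
   S5     S8   S6 
   S6     S9   S2 
   S7    S10   S2 
   S8    S10  S10 
   S9    S11   S4 
 * S10   S11  S11 
   S11    S8   S8 
(> = start, * = accepting)

start=S0; accept=S10; S0-a->S1; S0-b->S2; S1-a->S3; S1-b->S4; S2-a->S5; S2-b->S4; S3-a->S0; S3-b->S6; S4-a->S7; S4-b->S6; S5-a->S8; S5-b->S6; S6-a->S9; S6-b->S2; S7-a->S10; S7-b->S2; S8-a->S10; S8-b->S10; S9-a->S11; S9-b->S4; S10-a->S11; S10-b->S11; S11-a->S8; S11-b->S8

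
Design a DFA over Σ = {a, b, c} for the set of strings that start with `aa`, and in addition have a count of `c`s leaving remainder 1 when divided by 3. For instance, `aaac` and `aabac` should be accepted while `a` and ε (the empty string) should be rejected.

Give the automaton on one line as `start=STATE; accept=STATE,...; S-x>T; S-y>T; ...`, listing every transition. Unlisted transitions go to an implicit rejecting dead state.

start=S0; accept=S6; S0-a>S1; S0-b>S2; S0-c>S3; S1-a>S4; S1-b>S2; S1-c>S3; S2-a>S2; S2-b>S2; S2-c>S3; S3-a>S3; S3-b>S3; S3-c>S5; S4-a>S4; S4-b>S4; S4-c>S6; S5-a>S5; S5-b>S5; S5-c>S2; S6-a>S6; S6-b>S6; S6-c>S7; S7-a>S7; S7-b>S7; S7-c>S4

Build one automaton per condition and run them in lockstep. The first has 4 states tracking whether the input so far still matches the prefix `aa`; the second has 3 states tracking the count of `c`s modulo 3. A product state is a pair (one from each), accepting exactly when both do.
8 states suffice.
        a   b   c  
>  S0   S1  S2  S3 
   S1   S4  S2  S3 
   S2   S2  S2  S3 
   S3   S3  S3  S5 
   S4   S4  S4  S6 
   S5   S5  S5  S2 
 * S6   S6  S6  S7 
   S7   S7  S7  S4 
(> = start, * = accepting)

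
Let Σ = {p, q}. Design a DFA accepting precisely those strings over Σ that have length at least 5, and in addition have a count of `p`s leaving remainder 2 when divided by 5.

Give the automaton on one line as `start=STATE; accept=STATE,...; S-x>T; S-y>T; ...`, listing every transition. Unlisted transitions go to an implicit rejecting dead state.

start=s0; accept=s13; s0-p>s1; s0-q>s2; s1-p>s3; s1-q>s4; s2-p>s4; s2-q>s5; s3-p>s6; s3-q>s7; s4-p>s7; s4-q>s8; s5-p>s8; s5-q>s9; s6-p>s10; s6-q>s6; s7-p>s6; s7-q>s11; s8-p>s11; s8-q>s12; s9-p>s12; s9-q>s9; s10-p>s9; s10-q>s10; s11-p>s6; s11-q>s13; s12-p>s13; s12-q>s12; s13-p>s6; s13-q>s13

Handle the two conditions separately and then intersect. The first has 7 states tracking the input length, saturating at 6; the second has 5 states tracking the count of `p`s modulo 5. A product state is a pair (one from each), accepting exactly when both do. After merging equivalent states the machine shrinks.
With 14 states:
          p    q  
>  s0     s1   s2 
   s1     s3   s4 
   s2     s4   s5 
   s3     s6   s7 
   s4     s7   s8 
   s5     s8   s9 
   s6    s10   s6 
   s7     s6  s11 
   s8    s11  s12 
   s9    s12   s9 
   s10    s9  s10 
   s11    s6  s13 
   s12   s13  s12 
 * s13    s6  s13 
(> = start, * = accepting)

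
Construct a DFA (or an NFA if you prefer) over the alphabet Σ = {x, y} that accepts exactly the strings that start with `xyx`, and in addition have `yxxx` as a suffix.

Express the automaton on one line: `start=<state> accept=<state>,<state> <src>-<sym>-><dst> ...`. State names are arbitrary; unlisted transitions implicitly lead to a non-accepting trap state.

start=S0 accept=S11 S0-x->S1 S0-y->S2 S1-x->S3 S1-y->S4 S2-x->S5 S2-y->S2 S3-x->S3 S3-y->S2 S4-x->S6 S4-y->S2 S5-x->S7 S5-y->S2 S6-x->S8 S6-y->S9 S7-x->S10 S7-y->S2 S8-x->S11 S8-y->S9 S9-x->S6 S9-y->S9 S10-x->S3 S10-y->S2 S11-x->S12 S11-y->S9 S12-x->S12 S12-y->S9

Run two small machines in parallel and take their product. The first has 5 states tracking whether the input so far still matches the prefix `xyx`; the second has 5 states tracking how much of the suffix `yxxx` has currently been matched. A product state is a pair (one from each), accepting exactly when both do.
13 states suffice.
          x    y  
>  S0     S1   S2 
   S1     S3   S4 
   S2     S5   S2 
   S3     S3   S2 
   S4     S6   S2 
   S5     S7   S2 
   S6     S8   S9 
   S7    S10   S2 
   S8    S11   S9 
   S9     S6   S9 
   S10    S3   S2 
 * S11   S12   S9 
   S12   S12   S9 
(> = start, * = accepting)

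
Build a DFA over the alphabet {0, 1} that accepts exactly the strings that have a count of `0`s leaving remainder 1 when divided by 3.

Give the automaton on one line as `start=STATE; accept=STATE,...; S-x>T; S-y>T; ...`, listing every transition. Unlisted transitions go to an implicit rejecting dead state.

start=A; accept=B; A-0>B; A-1>A; B-0>C; B-1>B; C-0>A; C-1>C

Keep the running count of `0`s modulo 3: each `0` advances along the cycle A → B → C → A while other symbols loop. Accept at B.
3 states suffice.
       0  1 
>  A   B  A 
 * B   C  B 
   C   A  C 
(> = start, * = accepting)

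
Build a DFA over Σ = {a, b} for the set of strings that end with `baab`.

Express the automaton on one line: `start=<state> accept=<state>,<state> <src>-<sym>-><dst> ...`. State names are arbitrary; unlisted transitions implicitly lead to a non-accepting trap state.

Let each state record the length of the longest suffix of the input read so far that is also a prefix of `baab`. q1 means the last symbol is `b`; q2 means the last 2 symbols are `ba`; q3 means the last 3 symbols are `baa`; q4 means the last 4 symbols are `baab`. Accept only at q4, where the string currently ends in `baab`.
        a   b  
>  q0   q0  q1 
   q1   q2  q1 
   q2   q3  q1 
   q3   q0  q4 
 * q4   q2  q1 
(> = start, * = accepting)

start=q0 accept=q4 q0-a->q0 q0-b->q1 q1-a->q2 q1-b->q1 q2-a->q3 q2-b->q1 q3-a->q0 q3-b->q4 q4-a->q2 q4-b->q1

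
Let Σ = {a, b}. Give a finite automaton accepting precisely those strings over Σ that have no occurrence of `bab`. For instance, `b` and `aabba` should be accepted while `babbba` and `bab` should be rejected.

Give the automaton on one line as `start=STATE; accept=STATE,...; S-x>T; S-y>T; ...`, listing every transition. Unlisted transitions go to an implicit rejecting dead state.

start=q0; accept=q0,q1,q2; q0-a>q0; q0-b>q1; q1-a>q2; q1-b>q1; q2-a>q0; q2-b>q3; q3-a>q3; q3-b>q3

Track partial matches of the forbidden pattern `bab`. State q3 is a dead state reached once `bab` has occurred; every other state accepts. q0 means no part of `bab` is currently matched.
A 4-state machine:
        a   b  
>* q0   q0  q1 
 * q1   q2  q1 
 * q2   q0  q3 
   q3   q3  q3 
(> = start, * = accepting)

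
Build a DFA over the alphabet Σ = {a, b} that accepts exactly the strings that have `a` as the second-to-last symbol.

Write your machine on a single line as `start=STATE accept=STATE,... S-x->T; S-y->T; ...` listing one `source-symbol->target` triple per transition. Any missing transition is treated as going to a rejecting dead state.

start=q0; accept=q3,q4; q0-a->q1; q0-b->q2; q1-a->q3; q1-b->q4; q2-a->q5; q2-b->q6; q3-a->q3; q3-b->q4; q4-a->q5; q4-b->q6; q5-a->q3; q5-b->q4; q6-a->q5; q6-b->q6

A DFA must remember the last 2 symbols (since which symbol is second-to-last isn't known until the input ends). Use one state per possible window of the last ≤2 symbols; accept from those whose window starts with `a`.
A 7-state machine:
        a   b  
>  q0   q1  q2 
   q1   q3  q4 
   q2   q5  q6 
 * q3   q3  q4 
 * q4   q5  q6 
   q5   q3  q4 
   q6   q5  q6 
(> = start, * = accepting)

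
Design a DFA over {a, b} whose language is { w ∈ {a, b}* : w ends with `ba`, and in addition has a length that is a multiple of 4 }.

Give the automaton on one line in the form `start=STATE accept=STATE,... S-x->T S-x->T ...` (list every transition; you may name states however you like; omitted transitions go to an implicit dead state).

start=q0 accept=q5 q0-a->q1 q0-b->q1 q1-a->q2 q1-b->q2 q2-a->q3 q2-b->q4 q3-a->q0 q3-b->q0 q4-a->q5 q4-b->q0 q5-a->q1 q5-b->q1

Handle the two conditions separately and then intersect. One (3 states) tracks how much of the suffix `ba` has currently been matched; the other (4 states) tracks the input length modulo 4. Each combined state is a pair, one component from each; accept when both components accept. Minimizing collapses redundant product states.
With 6 states:
        a   b  
>  q0   q1  q1 
   q1   q2  q2 
   q2   q3  q4 
   q3   q0  q0 
   q4   q5  q0 
 * q5   q1  q1 
(> = start, * = accepting)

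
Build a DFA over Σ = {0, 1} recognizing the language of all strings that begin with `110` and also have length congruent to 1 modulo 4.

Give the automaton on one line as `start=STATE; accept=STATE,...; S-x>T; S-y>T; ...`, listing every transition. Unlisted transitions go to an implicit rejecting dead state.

Build one automaton per condition and run them in lockstep. One (5 states) tracks whether the input so far still matches the prefix `110`; the other (4 states) tracks the input length modulo 4. Each combined state is a pair, one component from each; accept when both components accept.
With 11 states:
          0    1  
>  q0     q1   q2 
   q1     q3   q3 
   q2     q3   q4 
   q3     q5   q5 
   q4     q6   q5 
   q5     q7   q7 
   q6     q8   q8 
   q7     q1   q1 
   q8     q9   q9 
 * q9    q10  q10 
   q10    q6   q6 
(> = start, * = accepting)

start=q0; accept=q9; q0-0>q1; q0-1>q2; q1-0>q3; q1-1>q3; q2-0>q3; q2-1>q4; q3-0>q5; q3-1>q5; q4-0>q6; q4-1>q5; q5-0>q7; q5-1>q7; q6-0>q8; q6-1>q8; q7-0>q1; q7-1>q1; q8-0>q9; q8-1>q9; q9-0>q10; q9-1>q10; q10-0>q6; q10-1>q6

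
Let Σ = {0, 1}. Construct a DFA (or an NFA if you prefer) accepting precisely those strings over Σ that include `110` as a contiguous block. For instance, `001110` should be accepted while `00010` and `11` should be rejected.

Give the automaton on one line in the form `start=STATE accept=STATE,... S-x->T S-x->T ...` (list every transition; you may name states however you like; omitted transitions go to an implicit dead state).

Track how much of `110` has been matched so far: state q0 is no progress, q3 is the absorbing accept state reached once `110` has occurred. Intermediate states record partial matches; on a mismatch, fall back to the longest reusable overlap.
A 4-state machine:
        0   1  
>  q0   q0  q1 
   q1   q0  q2 
   q2   q3  q2 
 * q3   q3  q3 
(> = start, * = accepting)

start=q0 accept=q3 q0-0->q0 q0-1->q1 q1-0->q0 q1-1->q2 q2-0->q3 q2-1->q2 q3-0->q3 q3-1->q3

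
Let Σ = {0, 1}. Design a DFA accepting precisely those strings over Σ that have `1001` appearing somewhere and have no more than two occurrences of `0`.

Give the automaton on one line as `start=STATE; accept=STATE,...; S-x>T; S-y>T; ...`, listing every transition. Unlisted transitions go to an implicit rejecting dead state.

start=A; accept=F; A-0>B; A-1>C; B-0>B; B-1>B; C-0>D; C-1>C; D-0>E; D-1>B; E-0>B; E-1>F; F-0>B; F-1>F

Run two small machines in parallel and take their product. The first has 5 states tracking whether and how much of `1001` has been seen; the second has 4 states tracking the count of `0`s, saturating at 3. A product state is a pair (one from each), accepting exactly when both do. After merging equivalent states the machine shrinks.
       0  1 
>  A   B  C 
   B   B  B 
   C   D  C 
   D   E  B 
   E   B  F 
 * F   B  F 
(> = start, * = accepting)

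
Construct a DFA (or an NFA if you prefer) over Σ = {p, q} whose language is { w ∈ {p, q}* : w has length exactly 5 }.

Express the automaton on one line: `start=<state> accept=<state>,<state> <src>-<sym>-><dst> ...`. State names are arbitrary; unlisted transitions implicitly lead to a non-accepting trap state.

start=s0 accept=s5 s0-p->s1 s0-q->s1 s1-p->s2 s1-q->s2 s2-p->s3 s2-q->s3 s3-p->s4 s3-q->s4 s4-p->s5 s4-q->s5 s5-p->s6 s5-q->s6 s6-p->s6 s6-q->s6

Count input length up to 6: every symbol moves from s0 toward s6, which means 'more than 5' and absorbs. Accept from {s5}.
        p   q  
>  s0   s1  s1 
   s1   s2  s2 
   s2   s3  s3 
   s3   s4  s4 
   s4   s5  s5 
 * s5   s6  s6 
   s6   s6  s6 
(> = start, * = accepting)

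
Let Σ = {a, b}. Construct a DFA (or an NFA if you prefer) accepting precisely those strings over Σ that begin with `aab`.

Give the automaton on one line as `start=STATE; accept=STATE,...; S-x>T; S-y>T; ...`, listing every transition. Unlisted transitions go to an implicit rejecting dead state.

start=S0; accept=S3; S0-a>S1; S0-b>S4; S1-a>S2; S1-b>S4; S2-a>S4; S2-b>S3; S3-a>S3; S3-b>S3; S4-a>S4; S4-b>S4

Walk along `aab` while the input agrees: from S0 take `a` to S1, and so on. Any deviation drops to the rejecting sink S4. Once S3 is reached the prefix is confirmed and every continuation is accepted.
5 states suffice.
        a   b  
>  S0   S1  S4 
   S1   S2  S4 
   S2   S4  S3 
 * S3   S3  S3 
   S4   S4  S4 
(> = start, * = accepting)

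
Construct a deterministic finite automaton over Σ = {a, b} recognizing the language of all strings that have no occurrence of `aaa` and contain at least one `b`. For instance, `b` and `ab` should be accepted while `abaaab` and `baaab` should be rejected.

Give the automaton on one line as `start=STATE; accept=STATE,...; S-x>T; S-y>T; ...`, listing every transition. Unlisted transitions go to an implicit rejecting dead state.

start=q0; accept=q2,q4,q6; q0-a>q1; q0-b>q2; q1-a>q3; q1-b>q2; q2-a>q4; q2-b>q2; q3-a>q5; q3-b>q2; q4-a>q6; q4-b>q2; q5-a>q5; q5-b>q5; q6-a>q5; q6-b>q2

Handle the two conditions separately and then intersect. One (4 states) tracks partial matches of the forbidden pattern `aaa`; the other (3 states) tracks the count of `b`s, saturating at 2. Each combined state is a pair, one component from each; accept when both components accept. Minimizing collapses redundant product states.
With 7 states:
        a   b  
>  q0   q1  q2 
   q1   q3  q2 
 * q2   q4  q2 
   q3   q5  q2 
 * q4   q6  q2 
   q5   q5  q5 
 * q6   q5  q2 
(> = start, * = accepting)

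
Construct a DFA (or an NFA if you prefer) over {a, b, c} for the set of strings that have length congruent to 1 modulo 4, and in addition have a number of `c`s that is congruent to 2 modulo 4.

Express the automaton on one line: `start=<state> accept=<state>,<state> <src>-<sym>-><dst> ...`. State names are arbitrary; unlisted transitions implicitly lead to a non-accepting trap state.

Build one automaton per condition and run them in lockstep. The first has 4 states tracking the input length modulo 4; the second has 4 states tracking the count of `c`s modulo 4. A product state is a pair (one from each), accepting exactly when both do.
16 states suffice.
          a    b    c  
>  s0     s1   s1   s2 
   s1     s3   s3   s4 
   s2     s4   s4   s5 
   s3     s6   s6   s7 
   s4     s7   s7   s8 
   s5     s8   s8   s9 
   s6     s0   s0  s10 
   s7    s10  s10  s11 
   s8    s11  s11  s12 
   s9    s12  s12   s0 
   s10    s2   s2  s13 
   s11   s13  s13  s14 
   s12   s14  s14   s1 
 * s13    s5   s5  s15 
   s14   s15  s15   s3 
   s15    s9   s9   s6 
(> = start, * = accepting)

start=s0 accept=s13 s0-a->s1 s0-b->s1 s0-c->s2 s1-a->s3 s1-b->s3 s1-c->s4 s2-a->s4 s2-b->s4 s2-c->s5 s3-a->s6 s3-b->s6 s3-c->s7 s4-a->s7 s4-b->s7 s4-c->s8 s5-a->s8 s5-b->s8 s5-c->s9 s6-a->s0 s6-b->s0 s6-c->s10 s7-a->s10 s7-b->s10 s7-c->s11 s8-a->s11 s8-b->s11 s8-c->s12 s9-a->s12 s9-b->s12 s9-c->s0 s10-a->s2 s10-b->s2 s10-c->s13 s11-a->s13 s11-b->s13 s11-c->s14 s12-a->s14 s12-b->s14 s12-c->s1 s13-a->s5 s13-b->s5 s13-c->s15 s14-a->s15 s14-b->s15 s14-c->s3 s15-a->s9 s15-b->s9 s15-c->s6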